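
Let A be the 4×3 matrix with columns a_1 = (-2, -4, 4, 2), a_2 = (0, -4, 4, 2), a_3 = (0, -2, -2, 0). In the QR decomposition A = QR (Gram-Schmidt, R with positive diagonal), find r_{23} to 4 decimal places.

r_{23} = 0.0000

q_1 = a_1/‖a_1‖ = (-2, -4, 4, 2)/6.3246 = (-0.3162, -0.6325, 0.6325, 0.3162).
r_{12} = q_1·a_2 = 5.6921.
u_2 = a_2 − 5.6921·q_1 = (1.8000, -0.4000, 0.4000, 0.2000).
‖u_2‖ = 1.8974, so q_2 = (0.9487, -0.2108, 0.2108, 0.1054).
r_{23} = q_2·a_3 = 0.0000.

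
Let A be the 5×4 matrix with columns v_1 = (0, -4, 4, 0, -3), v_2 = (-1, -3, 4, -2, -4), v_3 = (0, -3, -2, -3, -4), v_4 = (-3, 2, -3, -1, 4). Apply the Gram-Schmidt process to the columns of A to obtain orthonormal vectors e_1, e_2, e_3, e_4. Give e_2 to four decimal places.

e_1 = v_1/‖v_1‖ = (0, -4, 4, 0, -3)/6.4031 = (0.0000, -0.6247, 0.6247, 0.0000, -0.4685).
r_{12} = e_1·v_2 = 6.2470.
u_2 = v_2 − 6.2470·e_1 = (-1.0000, 0.9024, 0.0976, -2.0000, -1.0732).
‖u_2‖ = 2.6411, so e_2 = (-0.3786, 0.3417, 0.0369, -0.7572, -0.4063).

e_2 = (-0.3786, 0.3417, 0.0369, -0.7572, -0.4063)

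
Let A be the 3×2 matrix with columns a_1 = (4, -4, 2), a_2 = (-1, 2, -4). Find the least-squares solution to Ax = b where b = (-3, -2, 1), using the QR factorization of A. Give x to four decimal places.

x = (-0.3989, -0.6180)

a_1 = (4, -4, 2); ‖a_1‖ = 6.0000, so q_1 = (0.6667, -0.6667, 0.3333).
q_1·a_2 = 0.6667·(-1) + (-0.6667)·2 + 0.3333·(-4) = -3.3333.
u_2 = a_2 + 3.3333·q_1 = (1.2222, -0.2222, -2.8889).
‖u_2‖ = 3.1447, so q_2 = (0.3887, -0.0707, -0.9187).
Qᵀb = (-0.3333, -1.9433).
Back-substitute: x_2 = -1.9433/3.1447 = -0.6180.
x_1 = (-0.3333 + 3.3333·(-0.6180))/6.0000 = -0.3989.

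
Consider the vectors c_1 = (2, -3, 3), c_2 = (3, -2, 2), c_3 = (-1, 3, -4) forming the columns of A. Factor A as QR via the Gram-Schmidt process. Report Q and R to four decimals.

e_1 = c_1/‖c_1‖ = (2, -3, 3)/4.6904 = (0.4264, -0.6396, 0.6396).
r_{12} = e_1·c_2 = 3.8376.
u_2 = c_2 − 3.8376·e_1 = (1.3636, 0.4545, -0.4545).
‖u_2‖ = 1.5076, so e_2 = (0.9045, 0.3015, -0.3015).
r_{13} = e_1·c_3 = -4.9036; r_{23} = e_2·c_3 = 1.2060.
u_3 = c_3 + 4.9036·e_1 − 1.2060·e_2 = (0.0000, -0.5000, -0.5000).
‖u_3‖ = 0.7071, so e_3 = (0.0000, -0.7071, -0.7071).

Q = [[0.4264, 0.9045, 0.0000], [-0.6396, 0.3015, -0.7071], [0.6396, -0.3015, -0.7071]], R = [[4.6904, 3.8376, -4.9036], [0.0000, 1.5076, 1.2060], [0.0000, 0.0000, 0.7071]]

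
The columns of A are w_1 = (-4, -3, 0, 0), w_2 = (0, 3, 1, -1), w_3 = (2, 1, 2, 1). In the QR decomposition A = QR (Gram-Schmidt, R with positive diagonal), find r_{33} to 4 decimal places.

w_1 = (-4, -3, 0, 0); ‖w_1‖ = 5.0000, so q_1 = (-0.8000, -0.6000, 0.0000, 0.0000).
q_1·w_2 = (-0.8000)·0 + (-0.6000)·3 + 0.0000·1 + 0.0000·(-1) = -1.8000.
u_2 = w_2 + 1.8000·q_1 = (-1.4400, 1.9200, 1.0000, -1.0000).
‖u_2‖ = 2.7857, so q_2 = (-0.5169, 0.6892, 0.3590, -0.3590).
q_1·w_3 = (-0.8000)·2 + (-0.6000)·1 + 0.0000·2 + 0.0000·1 = -2.2000; q_2·w_3 = (-0.5169)·2 + 0.6892·1 + 0.3590·2 + (-0.3590)·1 = 0.0144.
u_3 = w_3 + 2.2000·q_1 − 0.0144·q_2 = (0.2474, -0.3299, 1.9948, 1.0052).
r_{33} = ‖u_3‖ = 2.2715.

r_{33} = 2.2715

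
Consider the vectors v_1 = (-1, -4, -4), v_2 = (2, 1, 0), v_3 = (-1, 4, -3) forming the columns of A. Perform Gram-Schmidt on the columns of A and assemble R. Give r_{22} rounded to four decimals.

v_1 = (-1, -4, -4); ‖v_1‖ = 5.7446, so e_1 = (-0.1741, -0.6963, -0.6963).
e_1·v_2 = (-0.1741)·2 + (-0.6963)·1 + (-0.6963)·0 = -1.0445.
u_2 = v_2 + 1.0445·e_1 = (1.8182, 0.2727, -0.7273).
r_{22} = ‖u_2‖ = 1.9771.

r_{22} = 1.9771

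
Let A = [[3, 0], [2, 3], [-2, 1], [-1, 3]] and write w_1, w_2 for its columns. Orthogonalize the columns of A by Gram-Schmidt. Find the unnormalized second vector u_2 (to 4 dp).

e_1 = w_1/‖w_1‖ = (3, 2, -2, -1)/4.2426 = (0.7071, 0.4714, -0.4714, -0.2357).
r_{12} = e_1·w_2 = 0.2357.
u_2 = w_2 − 0.2357·e_1 = (-0.1667, 2.8889, 1.1111, 3.0556).

u_2 = (-0.1667, 2.8889, 1.1111, 3.0556)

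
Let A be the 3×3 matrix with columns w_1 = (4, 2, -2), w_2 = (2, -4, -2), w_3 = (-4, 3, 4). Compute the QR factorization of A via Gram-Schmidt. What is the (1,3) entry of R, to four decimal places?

w_1 = (4, 2, -2); ‖w_1‖ = 4.8990, so q_1 = (0.8165, 0.4082, -0.4082).
r_{13} = q_1·w_3 = -3.6742.

r_{13} = -3.6742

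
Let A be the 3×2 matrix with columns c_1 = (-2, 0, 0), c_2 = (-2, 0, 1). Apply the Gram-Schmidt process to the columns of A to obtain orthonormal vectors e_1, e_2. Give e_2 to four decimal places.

c_1 = (-2, 0, 0); ‖c_1‖ = 2.0000, so e_1 = (-1.0000, 0.0000, 0.0000).
e_1·c_2 = (-1.0000)·(-2) + 0.0000·0 + 0.0000·1 = 2.0000.
u_2 = c_2 − 2.0000·e_1 = (0.0000, 0.0000, 1.0000).
‖u_2‖ = 1.0000, so e_2 = (0.0000, 0.0000, 1.0000).

e_2 = (0.0000, 0.0000, 1.0000)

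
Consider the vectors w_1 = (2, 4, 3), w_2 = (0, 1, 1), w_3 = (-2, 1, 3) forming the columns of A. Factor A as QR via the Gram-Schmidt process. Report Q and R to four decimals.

Q = [[0.3714, -0.8666, 0.3333], [0.7428, 0.0619, -0.6667], [0.5571, 0.4952, 0.6667]], R = [[5.3852, 1.2999, 1.6713], [0.0000, 0.5571, 3.2806], [0.0000, 0.0000, 0.6667]]

w_1 = (2, 4, 3); ‖w_1‖ = 5.3852, so e_1 = (0.3714, 0.7428, 0.5571).
e_1·w_2 = 0.3714·0 + 0.7428·1 + 0.5571·1 = 1.2999.
u_2 = w_2 − 1.2999·e_1 = (-0.4828, 0.0345, 0.2759).
‖u_2‖ = 0.5571, so e_2 = (-0.8666, 0.0619, 0.4952).
e_1·w_3 = 0.3714·(-2) + 0.7428·1 + 0.5571·3 = 1.6713; e_2·w_3 = (-0.8666)·(-2) + 0.0619·1 + 0.4952·3 = 3.2806.
u_3 = w_3 − 1.6713·e_1 − 3.2806·e_2 = (0.2222, -0.4444, 0.4444).
‖u_3‖ = 0.6667, so e_3 = (0.3333, -0.6667, 0.6667).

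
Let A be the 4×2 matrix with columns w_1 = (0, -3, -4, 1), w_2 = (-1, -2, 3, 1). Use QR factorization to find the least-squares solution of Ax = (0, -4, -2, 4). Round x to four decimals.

x = (1.0685, 0.7562)

w_1 = (0, -3, -4, 1); ‖w_1‖ = 5.0990, so q_1 = (0.0000, -0.5883, -0.7845, 0.1961).
q_1·w_2 = 0.0000·(-1) + (-0.5883)·(-2) + (-0.7845)·3 + 0.1961·1 = -0.9806.
u_2 = w_2 + 0.9806·q_1 = (-1.0000, -2.5769, 2.2308, 1.1923).
‖u_2‖ = 3.7468, so q_2 = (-0.2669, -0.6878, 0.5954, 0.3182).
Qᵀb = (4.7068, 2.8332).
Back-substitute: x_2 = 2.8332/3.7468 = 0.7562.
x_1 = (4.7068 + 0.9806·0.7562)/5.0990 = 1.0685.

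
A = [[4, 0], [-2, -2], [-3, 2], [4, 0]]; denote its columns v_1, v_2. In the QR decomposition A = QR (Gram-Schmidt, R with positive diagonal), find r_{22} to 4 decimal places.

q_1 = v_1/‖v_1‖ = (4, -2, -3, 4)/6.7082 = (0.5963, -0.2981, -0.4472, 0.5963).
r_{12} = q_1·v_2 = -0.2981.
u_2 = v_2 + 0.2981·q_1 = (0.1778, -2.0889, 1.8667, 0.1778).
r_{22} = ‖u_2‖ = 2.8127.

r_{22} = 2.8127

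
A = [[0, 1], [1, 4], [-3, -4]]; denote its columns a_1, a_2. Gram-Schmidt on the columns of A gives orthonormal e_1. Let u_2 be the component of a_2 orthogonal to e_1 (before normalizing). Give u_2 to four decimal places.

u_2 = (1.0000, 2.4000, 0.8000)

a_1 = (0, 1, -3); ‖a_1‖ = 3.1623, so e_1 = (0.0000, 0.3162, -0.9487).
e_1·a_2 = 0.0000·1 + 0.3162·4 + (-0.9487)·(-4) = 5.0596.
u_2 = a_2 − 5.0596·e_1 = (1.0000, 2.4000, 0.8000).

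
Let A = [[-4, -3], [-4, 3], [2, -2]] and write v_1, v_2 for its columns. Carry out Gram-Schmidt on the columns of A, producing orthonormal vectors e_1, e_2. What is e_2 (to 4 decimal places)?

e_2 = (-0.7419, 0.5504, -0.3829)

e_1 = v_1/‖v_1‖ = (-4, -4, 2)/6.0000 = (-0.6667, -0.6667, 0.3333).
r_{12} = e_1·v_2 = -0.6667.
u_2 = v_2 + 0.6667·e_1 = (-3.4444, 2.5556, -1.7778).
‖u_2‖ = 4.6428, so e_2 = (-0.7419, 0.5504, -0.3829).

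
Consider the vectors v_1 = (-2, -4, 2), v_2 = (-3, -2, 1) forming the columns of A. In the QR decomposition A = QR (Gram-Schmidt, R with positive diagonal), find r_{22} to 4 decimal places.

r_{22} = 1.8257

v_1 = (-2, -4, 2); ‖v_1‖ = 4.8990, so e_1 = (-0.4082, -0.8165, 0.4082).
e_1·v_2 = (-0.4082)·(-3) + (-0.8165)·(-2) + 0.4082·1 = 3.2660.
u_2 = v_2 − 3.2660·e_1 = (-1.6667, 0.6667, -0.3333).
r_{22} = ‖u_2‖ = 1.8257.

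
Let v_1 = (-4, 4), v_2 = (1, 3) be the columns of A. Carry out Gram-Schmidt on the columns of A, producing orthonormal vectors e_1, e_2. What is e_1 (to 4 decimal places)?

e_1 = (-0.7071, 0.7071)

v_1 = (-4, 4); ‖v_1‖ = 5.6569, so e_1 = (-0.7071, 0.7071).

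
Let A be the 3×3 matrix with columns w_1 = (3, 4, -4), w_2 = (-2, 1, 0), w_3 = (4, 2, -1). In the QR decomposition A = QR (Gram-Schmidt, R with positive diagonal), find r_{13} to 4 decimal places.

r_{13} = 3.7482

q_1 = w_1/‖w_1‖ = (3, 4, -4)/6.4031 = (0.4685, 0.6247, -0.6247).
r_{13} = q_1·w_3 = 3.7482.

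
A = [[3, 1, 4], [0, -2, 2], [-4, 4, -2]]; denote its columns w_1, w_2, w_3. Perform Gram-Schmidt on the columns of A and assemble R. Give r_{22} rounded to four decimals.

w_1 = (3, 0, -4); ‖w_1‖ = 5.0000, so e_1 = (0.6000, 0.0000, -0.8000).
e_1·w_2 = 0.6000·1 + 0.0000·(-2) + (-0.8000)·4 = -2.6000.
u_2 = w_2 + 2.6000·e_1 = (2.5600, -2.0000, 1.9200).
r_{22} = ‖u_2‖ = 3.7736.

r_{22} = 3.7736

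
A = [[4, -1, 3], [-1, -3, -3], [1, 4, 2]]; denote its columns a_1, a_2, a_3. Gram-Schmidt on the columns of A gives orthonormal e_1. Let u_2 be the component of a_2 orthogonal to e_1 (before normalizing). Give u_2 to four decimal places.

e_1 = a_1/‖a_1‖ = (4, -1, 1)/4.2426 = (0.9428, -0.2357, 0.2357).
r_{12} = e_1·a_2 = 0.7071.
u_2 = a_2 − 0.7071·e_1 = (-1.6667, -2.8333, 3.8333).

u_2 = (-1.6667, -2.8333, 3.8333)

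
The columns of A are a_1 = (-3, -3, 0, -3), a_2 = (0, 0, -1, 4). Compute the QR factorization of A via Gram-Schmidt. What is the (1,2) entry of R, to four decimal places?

r_{12} = -2.3094

a_1 = (-3, -3, 0, -3); ‖a_1‖ = 5.1962, so e_1 = (-0.5774, -0.5774, 0.0000, -0.5774).
r_{12} = e_1·a_2 = -2.3094.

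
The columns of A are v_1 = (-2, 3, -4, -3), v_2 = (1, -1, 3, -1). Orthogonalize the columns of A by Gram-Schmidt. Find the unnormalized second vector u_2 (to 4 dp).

u_2 = (0.2632, 0.1053, 1.5263, -2.1053)

v_1 = (-2, 3, -4, -3); ‖v_1‖ = 6.1644, so e_1 = (-0.3244, 0.4867, -0.6489, -0.4867).
e_1·v_2 = (-0.3244)·1 + 0.4867·(-1) + (-0.6489)·3 + (-0.4867)·(-1) = -2.2711.
u_2 = v_2 + 2.2711·e_1 = (0.2632, 0.1053, 1.5263, -2.1053).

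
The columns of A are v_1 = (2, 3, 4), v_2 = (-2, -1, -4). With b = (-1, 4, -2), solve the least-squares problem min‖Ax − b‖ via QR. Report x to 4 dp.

q_1 = v_1/‖v_1‖ = (2, 3, 4)/5.3852 = (0.3714, 0.5571, 0.7428).
r_{12} = q_1·v_2 = -4.2710.
u_2 = v_2 + 4.2710·q_1 = (-0.4138, 1.3793, -0.8276).
‖u_2‖ = 1.6609, so q_2 = (-0.2491, 0.8305, -0.4983).
Qᵀb = (0.3714, 4.5675).
Back-substitute: x_2 = 4.5675/1.6609 = 2.7500.
x_1 = (0.3714 + 4.2710·2.7500)/5.3852 = 2.2500.

x = (2.2500, 2.7500)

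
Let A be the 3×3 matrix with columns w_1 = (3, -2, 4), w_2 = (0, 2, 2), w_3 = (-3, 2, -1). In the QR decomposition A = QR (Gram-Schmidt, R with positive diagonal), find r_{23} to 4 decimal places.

w_1 = (3, -2, 4); ‖w_1‖ = 5.3852, so e_1 = (0.5571, -0.3714, 0.7428).
e_1·w_2 = 0.5571·0 + (-0.3714)·2 + 0.7428·2 = 0.7428.
u_2 = w_2 − 0.7428·e_1 = (-0.4138, 2.2759, 1.4483).
‖u_2‖ = 2.7292, so e_2 = (-0.1516, 0.8339, 0.5307).
r_{23} = e_2·w_3 = 1.5920.

r_{23} = 1.5920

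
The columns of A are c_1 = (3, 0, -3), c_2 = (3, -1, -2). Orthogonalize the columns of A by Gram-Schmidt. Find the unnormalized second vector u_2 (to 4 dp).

u_2 = (0.5000, -1.0000, 0.5000)

c_1 = (3, 0, -3); ‖c_1‖ = 4.2426, so e_1 = (0.7071, 0.0000, -0.7071).
e_1·c_2 = 0.7071·3 + 0.0000·(-1) + (-0.7071)·(-2) = 3.5355.
u_2 = c_2 − 3.5355·e_1 = (0.5000, -1.0000, 0.5000).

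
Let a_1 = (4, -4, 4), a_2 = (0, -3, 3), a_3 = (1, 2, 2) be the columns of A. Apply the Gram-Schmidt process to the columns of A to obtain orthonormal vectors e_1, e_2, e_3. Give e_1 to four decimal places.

a_1 = (4, -4, 4); ‖a_1‖ = 6.9282, so e_1 = (0.5774, -0.5774, 0.5774).

e_1 = (0.5774, -0.5774, 0.5774)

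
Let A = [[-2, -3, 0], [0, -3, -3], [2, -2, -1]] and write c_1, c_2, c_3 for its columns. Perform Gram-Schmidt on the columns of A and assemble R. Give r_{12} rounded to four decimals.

c_1 = (-2, 0, 2); ‖c_1‖ = 2.8284, so e_1 = (-0.7071, 0.0000, 0.7071).
r_{12} = e_1·c_2 = 0.7071.

r_{12} = 0.7071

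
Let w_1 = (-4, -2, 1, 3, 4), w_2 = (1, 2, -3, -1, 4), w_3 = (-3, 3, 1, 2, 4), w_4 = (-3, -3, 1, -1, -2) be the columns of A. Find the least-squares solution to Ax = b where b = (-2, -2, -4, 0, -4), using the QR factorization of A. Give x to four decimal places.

x = (-0.1086, 0.3829, -0.3693, 0.8675)

w_1 = (-4, -2, 1, 3, 4); ‖w_1‖ = 6.7823, so e_1 = (-0.5898, -0.2949, 0.1474, 0.4423, 0.5898).
e_1·w_2 = (-0.5898)·1 + (-0.2949)·2 + 0.1474·(-3) + 0.4423·(-1) + 0.5898·4 = 0.2949.
u_2 = w_2 − 0.2949·e_1 = (1.1739, 2.0870, -3.0435, -1.1304, 3.8261).
‖u_2‖ = 5.5599, so e_2 = (0.2111, 0.3754, -0.5474, -0.2033, 0.6882).
e_1·w_3 = (-0.5898)·(-3) + (-0.2949)·3 + 0.1474·1 + 0.4423·2 + 0.5898·4 = 4.2758; e_2·w_3 = 0.2111·(-3) + 0.3754·3 + (-0.5474)·1 + (-0.2033)·2 + 0.6882·4 = 2.2912.
u_3 = w_3 − 4.2758·e_1 − 2.2912·e_2 = (-0.9620, 3.4008, 1.6238, 0.5745, -0.0985).
‖u_3‖ = 3.9329, so e_3 = (-0.2446, 0.8647, 0.4129, 0.1461, -0.0250).
e_1·w_4 = (-0.5898)·(-3) + (-0.2949)·(-3) + 0.1474·1 + 0.4423·(-1) + 0.5898·(-2) = 1.1795; e_2·w_4 = 0.2111·(-3) + 0.3754·(-3) + (-0.5474)·1 + (-0.2033)·(-1) + 0.6882·(-2) = -3.4799; e_3·w_4 = (-0.2446)·(-3) + 0.8647·(-3) + 0.4129·1 + 0.1461·(-1) + (-0.0250)·(-2) = -1.5435.
u_4 = w_4 − 1.1795·e_1 + 3.4799·e_2 + 1.5435·e_3 = (-1.9472, -0.0113, -0.4415, -2.0038, -0.3396).
‖u_4‖ = 2.8490, so e_4 = (-0.6834, -0.0040, -0.1550, -0.7033, -0.1192).
Qᵀb = (-1.1795, -1.7360, -2.7916, 2.4715).
Back-substitute: x_4 = 2.4715/2.8490 = 0.8675.
x_3 = (-2.7916 + 1.5435·0.8675)/3.9329 = -0.3693.
x_2 = (-1.7360 − 2.2912·(-0.3693) + 3.4799·0.8675)/5.5599 = 0.3829.
x_1 = (-1.1795 − 0.2949·0.3829 − 4.2758·(-0.3693) − 1.1795·0.8675)/6.7823 = -0.1086.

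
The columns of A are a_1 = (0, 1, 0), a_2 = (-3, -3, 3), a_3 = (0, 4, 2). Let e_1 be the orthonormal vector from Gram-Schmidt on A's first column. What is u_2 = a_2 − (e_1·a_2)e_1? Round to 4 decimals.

e_1 = a_1/‖a_1‖ = (0, 1, 0)/1.0000 = (0.0000, 1.0000, 0.0000).
r_{12} = e_1·a_2 = -3.0000.
u_2 = a_2 + 3.0000·e_1 = (-3.0000, 0.0000, 3.0000).

u_2 = (-3.0000, 0.0000, 3.0000)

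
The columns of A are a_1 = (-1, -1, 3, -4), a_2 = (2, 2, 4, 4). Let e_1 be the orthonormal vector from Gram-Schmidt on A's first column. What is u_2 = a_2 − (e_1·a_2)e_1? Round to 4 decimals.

a_1 = (-1, -1, 3, -4); ‖a_1‖ = 5.1962, so e_1 = (-0.1925, -0.1925, 0.5774, -0.7698).
e_1·a_2 = (-0.1925)·2 + (-0.1925)·2 + 0.5774·4 + (-0.7698)·4 = -1.5396.
u_2 = a_2 + 1.5396·e_1 = (1.7037, 1.7037, 4.8889, 2.8148).

u_2 = (1.7037, 1.7037, 4.8889, 2.8148)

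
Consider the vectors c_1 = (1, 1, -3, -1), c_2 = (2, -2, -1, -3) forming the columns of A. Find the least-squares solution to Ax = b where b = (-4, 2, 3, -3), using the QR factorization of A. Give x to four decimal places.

q_1 = c_1/‖c_1‖ = (1, 1, -3, -1)/3.4641 = (0.2887, 0.2887, -0.8660, -0.2887).
r_{12} = q_1·c_2 = 1.7321.
u_2 = c_2 − 1.7321·q_1 = (1.5000, -2.5000, 0.5000, -2.5000).
‖u_2‖ = 3.8730, so q_2 = (0.3873, -0.6455, 0.1291, -0.6455).
Qᵀb = (-2.3094, -0.5164).
Back-substitute: x_2 = -0.5164/3.8730 = -0.1333.
x_1 = (-2.3094 − 1.7321·(-0.1333))/3.4641 = -0.6000.

x = (-0.6000, -0.1333)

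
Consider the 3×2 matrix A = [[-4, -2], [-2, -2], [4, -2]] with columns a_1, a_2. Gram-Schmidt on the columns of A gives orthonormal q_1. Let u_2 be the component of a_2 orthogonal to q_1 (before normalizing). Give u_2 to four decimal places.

u_2 = (-1.5556, -1.7778, -2.4444)

a_1 = (-4, -2, 4); ‖a_1‖ = 6.0000, so q_1 = (-0.6667, -0.3333, 0.6667).
q_1·a_2 = (-0.6667)·(-2) + (-0.3333)·(-2) + 0.6667·(-2) = 0.6667.
u_2 = a_2 − 0.6667·q_1 = (-1.5556, -1.7778, -2.4444).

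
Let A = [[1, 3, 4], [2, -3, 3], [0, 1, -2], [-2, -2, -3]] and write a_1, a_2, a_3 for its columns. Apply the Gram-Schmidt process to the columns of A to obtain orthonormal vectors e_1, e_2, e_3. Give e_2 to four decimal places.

e_2 = (0.6038, -0.6735, 0.2090, -0.3716)

a_1 = (1, 2, 0, -2); ‖a_1‖ = 3.0000, so e_1 = (0.3333, 0.6667, 0.0000, -0.6667).
e_1·a_2 = 0.3333·3 + 0.6667·(-3) + 0.0000·1 + (-0.6667)·(-2) = 0.3333.
u_2 = a_2 − 0.3333·e_1 = (2.8889, -3.2222, 1.0000, -1.7778).
‖u_2‖ = 4.7842, so e_2 = (0.6038, -0.6735, 0.2090, -0.3716).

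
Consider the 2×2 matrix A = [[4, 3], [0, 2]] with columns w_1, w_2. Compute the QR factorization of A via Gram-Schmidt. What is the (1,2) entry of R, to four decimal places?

r_{12} = 3.0000

q_1 = w_1/‖w_1‖ = (4, 0)/4.0000 = (1.0000, 0.0000).
r_{12} = q_1·w_2 = 3.0000.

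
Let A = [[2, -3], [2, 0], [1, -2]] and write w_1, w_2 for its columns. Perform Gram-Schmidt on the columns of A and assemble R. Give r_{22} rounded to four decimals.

r_{22} = 2.4267

w_1 = (2, 2, 1); ‖w_1‖ = 3.0000, so q_1 = (0.6667, 0.6667, 0.3333).
q_1·w_2 = 0.6667·(-3) + 0.6667·0 + 0.3333·(-2) = -2.6667.
u_2 = w_2 + 2.6667·q_1 = (-1.2222, 1.7778, -1.1111).
r_{22} = ‖u_2‖ = 2.4267.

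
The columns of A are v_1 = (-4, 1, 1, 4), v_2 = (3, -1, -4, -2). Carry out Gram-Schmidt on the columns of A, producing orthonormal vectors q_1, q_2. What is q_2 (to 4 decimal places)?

q_2 = (0.0173, -0.0777, -0.9578, 0.2761)

q_1 = v_1/‖v_1‖ = (-4, 1, 1, 4)/5.8310 = (-0.6860, 0.1715, 0.1715, 0.6860).
r_{12} = q_1·v_2 = -4.2875.
u_2 = v_2 + 4.2875·q_1 = (0.0588, -0.2647, -3.2647, 0.9412).
‖u_2‖ = 3.4085, so q_2 = (0.0173, -0.0777, -0.9578, 0.2761).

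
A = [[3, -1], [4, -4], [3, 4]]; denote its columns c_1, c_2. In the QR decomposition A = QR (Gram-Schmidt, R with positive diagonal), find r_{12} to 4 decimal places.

r_{12} = -1.2005

c_1 = (3, 4, 3); ‖c_1‖ = 5.8310, so q_1 = (0.5145, 0.6860, 0.5145).
r_{12} = q_1·c_2 = -1.2005.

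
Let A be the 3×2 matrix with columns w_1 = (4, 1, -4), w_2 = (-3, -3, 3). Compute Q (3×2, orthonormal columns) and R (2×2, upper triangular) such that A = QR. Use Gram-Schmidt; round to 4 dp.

w_1 = (4, 1, -4); ‖w_1‖ = 5.7446, so e_1 = (0.6963, 0.1741, -0.6963).
e_1·w_2 = 0.6963·(-3) + 0.1741·(-3) + (-0.6963)·3 = -4.7001.
u_2 = w_2 + 4.7001·e_1 = (0.2727, -2.1818, -0.2727).
‖u_2‖ = 2.2156, so e_2 = (0.1231, -0.9847, -0.1231).

Q = [[0.6963, 0.1231], [0.1741, -0.9847], [-0.6963, -0.1231]], R = [[5.7446, -4.7001], [0.0000, 2.2156]]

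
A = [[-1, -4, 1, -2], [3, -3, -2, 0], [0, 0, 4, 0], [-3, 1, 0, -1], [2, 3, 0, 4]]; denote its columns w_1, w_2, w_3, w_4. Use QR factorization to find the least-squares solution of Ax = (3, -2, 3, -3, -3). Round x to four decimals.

w_1 = (-1, 3, 0, -3, 2); ‖w_1‖ = 4.7958, so q_1 = (-0.2085, 0.6255, 0.0000, -0.6255, 0.4170).
q_1·w_2 = (-0.2085)·(-4) + 0.6255·(-3) + 0.0000·0 + (-0.6255)·1 + 0.4170·3 = -0.4170.
u_2 = w_2 + 0.4170·q_1 = (-4.0870, -2.7391, 0.0000, 0.7391, 3.1739).
‖u_2‖ = 5.9014, so q_2 = (-0.6925, -0.4642, 0.0000, 0.1252, 0.5378).
q_1·w_3 = (-0.2085)·1 + 0.6255·(-2) + 0.0000·4 + (-0.6255)·0 + 0.4170·0 = -1.4596; q_2·w_3 = (-0.6925)·1 + (-0.4642)·(-2) + 0.0000·4 + 0.1252·0 + 0.5378·0 = 0.2358.
u_3 = w_3 + 1.4596·q_1 − 0.2358·q_2 = (0.8589, -0.9775, 4.0000, -0.9426, 0.4819).
‖u_3‖ = 4.3375, so q_3 = (0.1980, -0.2254, 0.9222, -0.2173, 0.1111).
q_1·w_4 = (-0.2085)·(-2) + 0.6255·0 + 0.0000·0 + (-0.6255)·(-1) + 0.4170·4 = 2.7107; q_2·w_4 = (-0.6925)·(-2) + (-0.4642)·0 + 0.0000·0 + 0.1252·(-1) + 0.5378·4 = 3.4111; q_3·w_4 = 0.1980·(-2) + (-0.2254)·0 + 0.9222·0 + (-0.2173)·(-1) + 0.1111·4 = 0.2657.
u_4 = w_4 − 2.7107·q_1 − 3.4111·q_2 − 0.2657·q_3 = (0.8750, -0.0525, -0.2450, 0.3261, 1.0054).
‖u_4‖ = 1.3949, so q_4 = (0.6273, -0.0376, -0.1756, 0.2338, 0.7208).
Qᵀb = (-1.2511, -3.1386, 4.1300, -1.4337).
Back-substitute: x_4 = -1.4337/1.3949 = -1.0278.
x_3 = (4.1300 − 0.2657·(-1.0278))/4.3375 = 1.0151.
x_2 = (-3.1386 − 0.2358·1.0151 − 3.4111·(-1.0278))/5.9014 = 0.0217.
x_1 = (-1.2511 + 0.4170·0.0217 + 1.4596·1.0151 − 2.7107·(-1.0278))/4.7958 = 0.6309.

x = (0.6309, 0.0217, 1.0151, -1.0278)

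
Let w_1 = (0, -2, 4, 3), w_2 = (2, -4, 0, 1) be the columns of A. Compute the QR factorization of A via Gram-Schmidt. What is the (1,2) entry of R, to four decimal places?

w_1 = (0, -2, 4, 3); ‖w_1‖ = 5.3852, so e_1 = (0.0000, -0.3714, 0.7428, 0.5571).
r_{12} = e_1·w_2 = 2.0426.

r_{12} = 2.0426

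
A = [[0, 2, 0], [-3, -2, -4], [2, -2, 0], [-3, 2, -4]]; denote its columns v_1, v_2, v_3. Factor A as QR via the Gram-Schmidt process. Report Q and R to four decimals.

Q = [[0.0000, 0.5118, -0.2673], [-0.6396, -0.6513, 0.0000], [0.4264, -0.4187, -0.8018], [-0.6396, 0.3722, -0.5345]], R = [[4.6904, -0.8528, 5.1168], [0.0000, 3.9080, 1.1166], [0.0000, 0.0000, 2.1381]]

q_1 = v_1/‖v_1‖ = (0, -3, 2, -3)/4.6904 = (0.0000, -0.6396, 0.4264, -0.6396).
r_{12} = q_1·v_2 = -0.8528.
u_2 = v_2 + 0.8528·q_1 = (2.0000, -2.5455, -1.6364, 1.4545).
‖u_2‖ = 3.9080, so q_2 = (0.5118, -0.6513, -0.4187, 0.3722).
r_{13} = q_1·v_3 = 5.1168; r_{23} = q_2·v_3 = 1.1166.
u_3 = v_3 − 5.1168·q_1 − 1.1166·q_2 = (-0.5714, 0.0000, -1.7143, -1.1429).
‖u_3‖ = 2.1381, so q_3 = (-0.2673, 0.0000, -0.8018, -0.5345).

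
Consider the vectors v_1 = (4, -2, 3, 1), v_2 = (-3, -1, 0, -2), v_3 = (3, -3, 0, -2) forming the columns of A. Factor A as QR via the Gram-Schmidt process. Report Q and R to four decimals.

Q = [[0.7303, -0.4616, 0.4557], [-0.3651, -0.5934, -0.3182], [0.5477, 0.3956, -0.6449], [0.1826, -0.5275, -0.5245]], R = [[5.4772, -2.1909, 2.9212], [0.0000, 3.0332, 1.4506], [0.0000, 0.0000, 3.3708]]

e_1 = v_1/‖v_1‖ = (4, -2, 3, 1)/5.4772 = (0.7303, -0.3651, 0.5477, 0.1826).
r_{12} = e_1·v_2 = -2.1909.
u_2 = v_2 + 2.1909·e_1 = (-1.4000, -1.8000, 1.2000, -1.6000).
‖u_2‖ = 3.0332, so e_2 = (-0.4616, -0.5934, 0.3956, -0.5275).
r_{13} = e_1·v_3 = 2.9212; r_{23} = e_2·v_3 = 1.4506.
u_3 = v_3 − 2.9212·e_1 − 1.4506·e_2 = (1.5362, -1.0725, -2.1739, -1.7681).
‖u_3‖ = 3.3708, so e_3 = (0.4557, -0.3182, -0.6449, -0.5245).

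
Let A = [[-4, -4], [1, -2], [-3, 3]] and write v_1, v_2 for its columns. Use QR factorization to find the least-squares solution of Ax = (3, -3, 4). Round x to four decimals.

v_1 = (-4, 1, -3); ‖v_1‖ = 5.0990, so e_1 = (-0.7845, 0.1961, -0.5883).
e_1·v_2 = (-0.7845)·(-4) + 0.1961·(-2) + (-0.5883)·3 = 0.9806.
u_2 = v_2 − 0.9806·e_1 = (-3.2308, -2.1923, 3.5769).
‖u_2‖ = 5.2951, so e_2 = (-0.6101, -0.4140, 0.6755).
Qᵀb = (-5.2951, 2.1137).
Back-substitute: x_2 = 2.1137/5.2951 = 0.3992.
x_1 = (-5.2951 − 0.9806·0.3992)/5.0990 = -1.1152.

x = (-1.1152, 0.3992)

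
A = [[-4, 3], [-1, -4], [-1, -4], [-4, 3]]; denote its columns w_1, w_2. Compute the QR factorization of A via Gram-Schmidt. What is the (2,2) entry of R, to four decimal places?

r_{22} = 6.5169

w_1 = (-4, -1, -1, -4); ‖w_1‖ = 5.8310, so e_1 = (-0.6860, -0.1715, -0.1715, -0.6860).
e_1·w_2 = (-0.6860)·3 + (-0.1715)·(-4) + (-0.1715)·(-4) + (-0.6860)·3 = -2.7440.
u_2 = w_2 + 2.7440·e_1 = (1.1176, -4.4706, -4.4706, 1.1176).
r_{22} = ‖u_2‖ = 6.5169.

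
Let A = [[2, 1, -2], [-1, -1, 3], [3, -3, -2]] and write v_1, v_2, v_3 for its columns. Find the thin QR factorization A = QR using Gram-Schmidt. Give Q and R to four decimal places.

v_1 = (2, -1, 3); ‖v_1‖ = 3.7417, so q_1 = (0.5345, -0.2673, 0.8018).
q_1·v_2 = 0.5345·1 + (-0.2673)·(-1) + 0.8018·(-3) = -1.6036.
u_2 = v_2 + 1.6036·q_1 = (1.8571, -1.4286, -1.7143).
‖u_2‖ = 2.9032, so q_2 = (0.6397, -0.4921, -0.5905).
q_1·v_3 = 0.5345·(-2) + (-0.2673)·3 + 0.8018·(-2) = -3.4744; q_2·v_3 = 0.6397·(-2) + (-0.4921)·3 + (-0.5905)·(-2) = -1.5746.
u_3 = v_3 + 3.4744·q_1 + 1.5746·q_2 = (0.8644, 1.2966, -0.1441).
‖u_3‖ = 1.5650, so q_3 = (0.5523, 0.8285, -0.0921).

Q = [[0.5345, 0.6397, 0.5523], [-0.2673, -0.4921, 0.8285], [0.8018, -0.5905, -0.0921]], R = [[3.7417, -1.6036, -3.4744], [0.0000, 2.9032, -1.5746], [0.0000, 0.0000, 1.5650]]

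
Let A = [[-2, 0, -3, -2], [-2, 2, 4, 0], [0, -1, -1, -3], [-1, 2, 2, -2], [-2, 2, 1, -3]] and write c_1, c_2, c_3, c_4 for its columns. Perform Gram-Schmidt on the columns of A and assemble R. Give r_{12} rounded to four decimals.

c_1 = (-2, -2, 0, -1, -2); ‖c_1‖ = 3.6056, so e_1 = (-0.5547, -0.5547, 0.0000, -0.2774, -0.5547).
r_{12} = e_1·c_2 = -2.7735.

r_{12} = -2.7735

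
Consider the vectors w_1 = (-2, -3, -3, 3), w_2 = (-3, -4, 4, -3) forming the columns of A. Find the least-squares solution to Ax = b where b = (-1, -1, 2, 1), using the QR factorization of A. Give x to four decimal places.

w_1 = (-2, -3, -3, 3); ‖w_1‖ = 5.5678, so e_1 = (-0.3592, -0.5388, -0.5388, 0.5388).
e_1·w_2 = (-0.3592)·(-3) + (-0.5388)·(-4) + (-0.5388)·4 + 0.5388·(-3) = -0.5388.
u_2 = w_2 + 0.5388·e_1 = (-3.1935, -4.2903, 3.7097, -2.7097).
‖u_2‖ = 7.0505, so e_2 = (-0.4530, -0.6085, 0.5262, -0.3843).
Qᵀb = (0.3592, 1.7295).
Back-substitute: x_2 = 1.7295/7.0505 = 0.2453.
x_1 = (0.3592 + 0.5388·0.2453)/5.5678 = 0.0883.

x = (0.0883, 0.2453)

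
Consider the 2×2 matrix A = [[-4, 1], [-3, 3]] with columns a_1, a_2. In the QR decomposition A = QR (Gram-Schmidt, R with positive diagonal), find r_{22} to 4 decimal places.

e_1 = a_1/‖a_1‖ = (-4, -3)/5.0000 = (-0.8000, -0.6000).
r_{12} = e_1·a_2 = -2.6000.
u_2 = a_2 + 2.6000·e_1 = (-1.0800, 1.4400).
r_{22} = ‖u_2‖ = 1.8000.

r_{22} = 1.8000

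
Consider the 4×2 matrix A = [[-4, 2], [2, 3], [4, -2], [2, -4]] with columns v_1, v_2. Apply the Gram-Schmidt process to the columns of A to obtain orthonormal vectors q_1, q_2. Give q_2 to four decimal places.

v_1 = (-4, 2, 4, 2); ‖v_1‖ = 6.3246, so q_1 = (-0.6325, 0.3162, 0.6325, 0.3162).
q_1·v_2 = (-0.6325)·2 + 0.3162·3 + 0.6325·(-2) + 0.3162·(-4) = -2.8460.
u_2 = v_2 + 2.8460·q_1 = (0.2000, 3.9000, -0.2000, -3.1000).
‖u_2‖ = 4.9900, so q_2 = (0.0401, 0.7816, -0.0401, -0.6212).

q_2 = (0.0401, 0.7816, -0.0401, -0.6212)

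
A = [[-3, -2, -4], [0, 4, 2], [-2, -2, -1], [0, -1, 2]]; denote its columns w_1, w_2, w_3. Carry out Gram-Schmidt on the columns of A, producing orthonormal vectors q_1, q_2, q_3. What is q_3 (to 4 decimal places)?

w_1 = (-3, 0, -2, 0); ‖w_1‖ = 3.6056, so q_1 = (-0.8321, 0.0000, -0.5547, 0.0000).
q_1·w_2 = (-0.8321)·(-2) + 0.0000·4 + (-0.5547)·(-2) + 0.0000·(-1) = 2.7735.
u_2 = w_2 − 2.7735·q_1 = (0.3077, 4.0000, -0.4615, -1.0000).
‖u_2‖ = 4.1603, so q_2 = (0.0740, 0.9615, -0.1109, -0.2404).
q_1·w_3 = (-0.8321)·(-4) + 0.0000·2 + (-0.5547)·(-1) + 0.0000·2 = 3.8829; q_2·w_3 = 0.0740·(-4) + 0.9615·2 + (-0.1109)·(-1) + (-0.2404)·2 = 1.2573.
u_3 = w_3 − 3.8829·q_1 − 1.2573·q_2 = (-0.8622, 0.7911, 1.2933, 2.3022).
‖u_3‖ = 2.8883, so q_3 = (-0.2985, 0.2739, 0.4478, 0.7971).

q_3 = (-0.2985, 0.2739, 0.4478, 0.7971)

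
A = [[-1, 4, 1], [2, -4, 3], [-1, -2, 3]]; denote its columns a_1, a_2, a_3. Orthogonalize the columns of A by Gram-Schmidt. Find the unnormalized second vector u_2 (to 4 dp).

a_1 = (-1, 2, -1); ‖a_1‖ = 2.4495, so q_1 = (-0.4082, 0.8165, -0.4082).
q_1·a_2 = (-0.4082)·4 + 0.8165·(-4) + (-0.4082)·(-2) = -4.0825.
u_2 = a_2 + 4.0825·q_1 = (2.3333, -0.6667, -3.6667).

u_2 = (2.3333, -0.6667, -3.6667)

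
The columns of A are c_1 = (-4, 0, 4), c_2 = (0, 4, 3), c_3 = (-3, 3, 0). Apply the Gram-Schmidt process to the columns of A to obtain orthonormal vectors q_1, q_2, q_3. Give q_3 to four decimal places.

q_1 = c_1/‖c_1‖ = (-4, 0, 4)/5.6569 = (-0.7071, 0.0000, 0.7071).
r_{12} = q_1·c_2 = 2.1213.
u_2 = c_2 − 2.1213·q_1 = (1.5000, 4.0000, 1.5000).
‖u_2‖ = 4.5277, so q_2 = (0.3313, 0.8835, 0.3313).
r_{13} = q_1·c_3 = 2.1213; r_{23} = q_2·c_3 = 1.6565.
u_3 = c_3 − 2.1213·q_1 − 1.6565·q_2 = (-2.0488, 1.5366, -2.0488).
‖u_3‖ = 3.2796, so q_3 = (-0.6247, 0.4685, -0.6247).

q_3 = (-0.6247, 0.4685, -0.6247)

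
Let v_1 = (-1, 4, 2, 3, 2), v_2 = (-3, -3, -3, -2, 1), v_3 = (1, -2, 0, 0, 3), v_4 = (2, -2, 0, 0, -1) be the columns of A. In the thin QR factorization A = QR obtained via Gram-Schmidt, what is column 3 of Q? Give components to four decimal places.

e_3 = (0.4549, -0.4162, 0.1553, 0.0921, 0.7663)

v_1 = (-1, 4, 2, 3, 2); ‖v_1‖ = 5.8310, so e_1 = (-0.1715, 0.6860, 0.3430, 0.5145, 0.3430).
e_1·v_2 = (-0.1715)·(-3) + 0.6860·(-3) + 0.3430·(-3) + 0.5145·(-2) + 0.3430·1 = -3.2585.
u_2 = v_2 + 3.2585·e_1 = (-3.5588, -0.7647, -1.8824, -0.3235, 2.1176).
‖u_2‖ = 4.6241, so e_2 = (-0.7696, -0.1654, -0.4071, -0.0700, 0.4580).
e_1·v_3 = (-0.1715)·1 + 0.6860·(-2) + 0.3430·0 + 0.5145·0 + 0.3430·3 = -0.5145; e_2·v_3 = (-0.7696)·1 + (-0.1654)·(-2) + (-0.4071)·0 + (-0.0700)·0 + 0.4580·3 = 0.9350.
u_3 = v_3 + 0.5145·e_1 − 0.9350·e_2 = (1.6314, -1.4924, 0.5571, 0.3301, 2.7483).
‖u_3‖ = 3.5862, so e_3 = (0.4549, -0.4162, 0.1553, 0.0921, 0.7663).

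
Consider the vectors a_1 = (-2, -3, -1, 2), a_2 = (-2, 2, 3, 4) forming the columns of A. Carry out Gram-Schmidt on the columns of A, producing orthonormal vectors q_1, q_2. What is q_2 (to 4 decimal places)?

q_2 = (-0.2924, 0.4385, 0.5555, 0.6432)

q_1 = a_1/‖a_1‖ = (-2, -3, -1, 2)/4.2426 = (-0.4714, -0.7071, -0.2357, 0.4714).
r_{12} = q_1·a_2 = 0.7071.
u_2 = a_2 − 0.7071·q_1 = (-1.6667, 2.5000, 3.1667, 3.6667).
‖u_2‖ = 5.7009, so q_2 = (-0.2924, 0.4385, 0.5555, 0.6432).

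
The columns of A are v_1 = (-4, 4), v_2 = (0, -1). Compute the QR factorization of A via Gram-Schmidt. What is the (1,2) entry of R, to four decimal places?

v_1 = (-4, 4); ‖v_1‖ = 5.6569, so q_1 = (-0.7071, 0.7071).
r_{12} = q_1·v_2 = -0.7071.

r_{12} = -0.7071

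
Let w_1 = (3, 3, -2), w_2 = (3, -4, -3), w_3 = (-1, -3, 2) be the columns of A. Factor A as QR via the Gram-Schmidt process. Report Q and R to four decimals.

Q = [[0.6396, 0.4470, 0.6254], [0.6396, -0.7607, -0.1104], [-0.4264, -0.4706, 0.7725]], R = [[4.6904, 0.6396, -3.4112], [0.0000, 5.7958, 0.8941], [0.0000, 0.0000, 1.2507]]

w_1 = (3, 3, -2); ‖w_1‖ = 4.6904, so e_1 = (0.6396, 0.6396, -0.4264).
e_1·w_2 = 0.6396·3 + 0.6396·(-4) + (-0.4264)·(-3) = 0.6396.
u_2 = w_2 − 0.6396·e_1 = (2.5909, -4.4091, -2.7273).
‖u_2‖ = 5.7958, so e_2 = (0.4470, -0.7607, -0.4706).
e_1·w_3 = 0.6396·(-1) + 0.6396·(-3) + (-0.4264)·2 = -3.4112; e_2·w_3 = 0.4470·(-1) + (-0.7607)·(-3) + (-0.4706)·2 = 0.8941.
u_3 = w_3 + 3.4112·e_1 − 0.8941·e_2 = (0.7821, -0.1380, 0.9662).
‖u_3‖ = 1.2507, so e_3 = (0.6254, -0.1104, 0.7725).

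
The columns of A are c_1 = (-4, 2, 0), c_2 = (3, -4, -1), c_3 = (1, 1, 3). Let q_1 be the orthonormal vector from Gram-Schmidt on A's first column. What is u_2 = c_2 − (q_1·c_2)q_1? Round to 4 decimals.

u_2 = (-1.0000, -2.0000, -1.0000)

c_1 = (-4, 2, 0); ‖c_1‖ = 4.4721, so q_1 = (-0.8944, 0.4472, 0.0000).
q_1·c_2 = (-0.8944)·3 + 0.4472·(-4) + 0.0000·(-1) = -4.4721.
u_2 = c_2 + 4.4721·q_1 = (-1.0000, -2.0000, -1.0000).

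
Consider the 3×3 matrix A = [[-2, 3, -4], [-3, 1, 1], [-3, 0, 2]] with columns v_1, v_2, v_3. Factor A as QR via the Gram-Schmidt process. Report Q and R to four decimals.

e_1 = v_1/‖v_1‖ = (-2, -3, -3)/4.6904 = (-0.4264, -0.6396, -0.6396).
r_{12} = e_1·v_2 = -1.9188.
u_2 = v_2 + 1.9188·e_1 = (2.1818, -0.2273, -1.2273).
‖u_2‖ = 2.5136, so e_2 = (0.8680, -0.0904, -0.4883).
r_{13} = e_1·v_3 = -0.2132; r_{23} = e_2·v_3 = -4.5389.
u_3 = v_3 + 0.2132·e_1 + 4.5389·e_2 = (-0.1511, 0.4532, -0.3525).
‖u_3‖ = 0.5937, so e_3 = (-0.2545, 0.7634, -0.5937).

Q = [[-0.4264, 0.8680, -0.2545], [-0.6396, -0.0904, 0.7634], [-0.6396, -0.4883, -0.5937]], R = [[4.6904, -1.9188, -0.2132], [0.0000, 2.5136, -4.5389], [0.0000, 0.0000, 0.5937]]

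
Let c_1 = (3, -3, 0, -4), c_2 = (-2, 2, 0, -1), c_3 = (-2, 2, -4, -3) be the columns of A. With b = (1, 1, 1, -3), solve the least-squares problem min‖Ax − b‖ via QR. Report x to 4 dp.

c_1 = (3, -3, 0, -4); ‖c_1‖ = 5.8310, so e_1 = (0.5145, -0.5145, 0.0000, -0.6860).
e_1·c_2 = 0.5145·(-2) + (-0.5145)·2 + 0.0000·0 + (-0.6860)·(-1) = -1.3720.
u_2 = c_2 + 1.3720·e_1 = (-1.2941, 1.2941, 0.0000, -1.9412).
‖u_2‖ = 2.6679, so e_2 = (-0.4851, 0.4851, 0.0000, -0.7276).
e_1·c_3 = 0.5145·(-2) + (-0.5145)·2 + 0.0000·(-4) + (-0.6860)·(-3) = 0.0000; e_2·c_3 = (-0.4851)·(-2) + 0.4851·2 + 0.0000·(-4) + (-0.7276)·(-3) = 4.1231.
u_3 = c_3 + 0.0000·e_1 − 4.1231·e_2 = (0.0000, 0.0000, -4.0000, 0.0000).
‖u_3‖ = 4.0000, so e_3 = (0.0000, 0.0000, -1.0000, 0.0000).
Qᵀb = (2.0580, 2.1828, -1.0000).
Back-substitute: x_3 = -1.0000/4.0000 = -0.2500.
x_2 = (2.1828 − 4.1231·(-0.2500))/2.6679 = 1.2045.
x_1 = (2.0580 + 1.3720·1.2045 + 0.0000·(-0.2500))/5.8310 = 0.6364.

x = (0.6364, 1.2045, -0.2500)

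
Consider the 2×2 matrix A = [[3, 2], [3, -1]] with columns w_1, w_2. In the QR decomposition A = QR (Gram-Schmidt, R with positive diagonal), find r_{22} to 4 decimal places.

r_{22} = 2.1213

e_1 = w_1/‖w_1‖ = (3, 3)/4.2426 = (0.7071, 0.7071).
r_{12} = e_1·w_2 = 0.7071.
u_2 = w_2 − 0.7071·e_1 = (1.5000, -1.5000).
r_{22} = ‖u_2‖ = 2.1213.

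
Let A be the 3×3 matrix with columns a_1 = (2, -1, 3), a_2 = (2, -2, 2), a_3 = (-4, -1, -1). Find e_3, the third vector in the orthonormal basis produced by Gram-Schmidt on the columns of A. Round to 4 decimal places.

e_1 = a_1/‖a_1‖ = (2, -1, 3)/3.7417 = (0.5345, -0.2673, 0.8018).
r_{12} = e_1·a_2 = 3.2071.
u_2 = a_2 − 3.2071·e_1 = (0.2857, -1.1429, -0.5714).
‖u_2‖ = 1.3093, so e_2 = (0.2182, -0.8729, -0.4364).
r_{13} = e_1·a_3 = -2.6726; r_{23} = e_2·a_3 = 0.4364.
u_3 = a_3 + 2.6726·e_1 − 0.4364·e_2 = (-2.6667, -1.3333, 1.3333).
‖u_3‖ = 3.2660, so e_3 = (-0.8165, -0.4082, 0.4082).

e_3 = (-0.8165, -0.4082, 0.4082)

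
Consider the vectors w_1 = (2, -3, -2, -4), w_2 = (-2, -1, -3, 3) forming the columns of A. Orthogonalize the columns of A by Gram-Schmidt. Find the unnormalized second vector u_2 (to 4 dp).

q_1 = w_1/‖w_1‖ = (2, -3, -2, -4)/5.7446 = (0.3482, -0.5222, -0.3482, -0.6963).
r_{12} = q_1·w_2 = -1.2185.
u_2 = w_2 + 1.2185·q_1 = (-1.5758, -1.6364, -3.4242, 2.1515).

u_2 = (-1.5758, -1.6364, -3.4242, 2.1515)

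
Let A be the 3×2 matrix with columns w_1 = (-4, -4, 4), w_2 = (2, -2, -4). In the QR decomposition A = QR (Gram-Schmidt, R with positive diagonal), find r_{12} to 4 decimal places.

r_{12} = -2.3094

w_1 = (-4, -4, 4); ‖w_1‖ = 6.9282, so q_1 = (-0.5774, -0.5774, 0.5774).
r_{12} = q_1·w_2 = -2.3094.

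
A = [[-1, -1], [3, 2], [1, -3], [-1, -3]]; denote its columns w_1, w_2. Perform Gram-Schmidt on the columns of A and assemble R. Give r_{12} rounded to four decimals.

w_1 = (-1, 3, 1, -1); ‖w_1‖ = 3.4641, so q_1 = (-0.2887, 0.8660, 0.2887, -0.2887).
r_{12} = q_1·w_2 = 2.0207.

r_{12} = 2.0207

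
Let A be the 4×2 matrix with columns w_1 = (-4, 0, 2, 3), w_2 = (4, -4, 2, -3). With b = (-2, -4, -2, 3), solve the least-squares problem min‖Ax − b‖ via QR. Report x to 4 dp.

x = (0.5556, 0.1481)

q_1 = w_1/‖w_1‖ = (-4, 0, 2, 3)/5.3852 = (-0.7428, 0.0000, 0.3714, 0.5571).
r_{12} = q_1·w_2 = -3.8996.
u_2 = w_2 + 3.8996·q_1 = (1.1034, -4.0000, 3.4483, -0.8276).
‖u_2‖ = 5.4583, so q_2 = (0.2022, -0.7328, 0.6317, -0.1516).
Qᵀb = (2.4140, 0.8086).
Back-substitute: x_2 = 0.8086/5.4583 = 0.1481.
x_1 = (2.4140 + 3.8996·0.1481)/5.3852 = 0.5556.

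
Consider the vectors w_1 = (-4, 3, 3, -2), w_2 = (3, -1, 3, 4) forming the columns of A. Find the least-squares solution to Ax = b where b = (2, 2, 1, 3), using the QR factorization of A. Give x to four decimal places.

w_1 = (-4, 3, 3, -2); ‖w_1‖ = 6.1644, so q_1 = (-0.6489, 0.4867, 0.4867, -0.3244).
q_1·w_2 = (-0.6489)·3 + 0.4867·(-1) + 0.4867·3 + (-0.3244)·4 = -2.2711.
u_2 = w_2 + 2.2711·q_1 = (1.5263, 0.1053, 4.1053, 3.2632).
‖u_2‖ = 5.4628, so q_2 = (0.2794, 0.0193, 0.7515, 0.5973).
Qᵀb = (-0.8111, 3.1409).
Back-substitute: x_2 = 3.1409/5.4628 = 0.5750.
x_1 = (-0.8111 + 2.2711·0.5750)/6.1644 = 0.0802.

x = (0.0802, 0.5750)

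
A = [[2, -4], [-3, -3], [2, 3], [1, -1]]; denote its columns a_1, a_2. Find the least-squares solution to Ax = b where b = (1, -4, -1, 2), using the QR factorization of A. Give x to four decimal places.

x = (0.7946, -0.0505)

q_1 = a_1/‖a_1‖ = (2, -3, 2, 1)/4.2426 = (0.4714, -0.7071, 0.4714, 0.2357).
r_{12} = q_1·a_2 = 1.4142.
u_2 = a_2 − 1.4142·q_1 = (-4.6667, -2.0000, 2.3333, -1.3333).
‖u_2‖ = 5.7446, so q_2 = (-0.8124, -0.3482, 0.4062, -0.2321).
Qᵀb = (3.2998, -0.2901).
Back-substitute: x_2 = -0.2901/5.7446 = -0.0505.
x_1 = (3.2998 − 1.4142·(-0.0505))/4.2426 = 0.7946.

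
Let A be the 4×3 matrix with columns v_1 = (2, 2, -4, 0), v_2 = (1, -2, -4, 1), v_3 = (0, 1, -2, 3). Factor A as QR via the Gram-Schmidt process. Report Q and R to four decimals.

v_1 = (2, 2, -4, 0); ‖v_1‖ = 4.8990, so q_1 = (0.4082, 0.4082, -0.8165, 0.0000).
q_1·v_2 = 0.4082·1 + 0.4082·(-2) + (-0.8165)·(-4) + 0.0000·1 = 2.8577.
u_2 = v_2 − 2.8577·q_1 = (-0.1667, -3.1667, -1.6667, 1.0000).
‖u_2‖ = 3.7193, so q_2 = (-0.0448, -0.8514, -0.4481, 0.2689).
q_1·v_3 = 0.4082·0 + 0.4082·1 + (-0.8165)·(-2) + 0.0000·3 = 2.0412; q_2·v_3 = (-0.0448)·0 + (-0.8514)·1 + (-0.4481)·(-2) + 0.2689·3 = 0.8514.
u_3 = v_3 − 2.0412·q_1 − 0.8514·q_2 = (-0.7952, 0.8916, 0.0482, 2.7711).
‖u_3‖ = 3.0180, so q_3 = (-0.2635, 0.2954, 0.0160, 0.9182).

Q = [[0.4082, -0.0448, -0.2635], [0.4082, -0.8514, 0.2954], [-0.8165, -0.4481, 0.0160], [0.0000, 0.2689, 0.9182]], R = [[4.8990, 2.8577, 2.0412], [0.0000, 3.7193, 0.8514], [0.0000, 0.0000, 3.0180]]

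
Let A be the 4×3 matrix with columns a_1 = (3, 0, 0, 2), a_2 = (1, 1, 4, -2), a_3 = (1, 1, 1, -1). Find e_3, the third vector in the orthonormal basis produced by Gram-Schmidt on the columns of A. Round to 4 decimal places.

e_3 = (0.3244, 0.6489, -0.4867, -0.4867)

a_1 = (3, 0, 0, 2); ‖a_1‖ = 3.6056, so e_1 = (0.8321, 0.0000, 0.0000, 0.5547).
e_1·a_2 = 0.8321·1 + 0.0000·1 + 0.0000·4 + 0.5547·(-2) = -0.2774.
u_2 = a_2 + 0.2774·e_1 = (1.2308, 1.0000, 4.0000, -1.8462).
‖u_2‖ = 4.6822, so e_2 = (0.2629, 0.2136, 0.8543, -0.3943).
e_1·a_3 = 0.8321·1 + 0.0000·1 + 0.0000·1 + 0.5547·(-1) = 0.2774; e_2·a_3 = 0.2629·1 + 0.2136·1 + 0.8543·1 + (-0.3943)·(-1) = 1.7250.
u_3 = a_3 − 0.2774·e_1 − 1.7250·e_2 = (0.3158, 0.6316, -0.4737, -0.4737).
‖u_3‖ = 0.9733, so e_3 = (0.3244, 0.6489, -0.4867, -0.4867).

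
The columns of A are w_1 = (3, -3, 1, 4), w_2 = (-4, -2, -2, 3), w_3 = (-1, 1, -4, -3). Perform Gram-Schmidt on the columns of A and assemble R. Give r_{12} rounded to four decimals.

w_1 = (3, -3, 1, 4); ‖w_1‖ = 5.9161, so q_1 = (0.5071, -0.5071, 0.1690, 0.6761).
r_{12} = q_1·w_2 = 0.6761.

r_{12} = 0.6761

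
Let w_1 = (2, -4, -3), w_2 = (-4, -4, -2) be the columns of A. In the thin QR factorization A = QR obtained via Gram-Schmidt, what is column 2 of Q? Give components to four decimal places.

e_2 = (-0.9183, -0.3826, -0.1020)

w_1 = (2, -4, -3); ‖w_1‖ = 5.3852, so e_1 = (0.3714, -0.7428, -0.5571).
e_1·w_2 = 0.3714·(-4) + (-0.7428)·(-4) + (-0.5571)·(-2) = 2.5997.
u_2 = w_2 − 2.5997·e_1 = (-4.9655, -2.0690, -0.5517).
‖u_2‖ = 5.4075, so e_2 = (-0.9183, -0.3826, -0.1020).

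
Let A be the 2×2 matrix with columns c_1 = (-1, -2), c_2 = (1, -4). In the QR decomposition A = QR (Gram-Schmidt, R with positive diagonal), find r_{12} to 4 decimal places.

r_{12} = 3.1305

c_1 = (-1, -2); ‖c_1‖ = 2.2361, so e_1 = (-0.4472, -0.8944).
r_{12} = e_1·c_2 = 3.1305.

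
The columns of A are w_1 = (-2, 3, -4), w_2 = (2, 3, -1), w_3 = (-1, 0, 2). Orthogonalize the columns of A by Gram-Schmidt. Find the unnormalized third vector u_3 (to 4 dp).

w_1 = (-2, 3, -4); ‖w_1‖ = 5.3852, so q_1 = (-0.3714, 0.5571, -0.7428).
q_1·w_2 = (-0.3714)·2 + 0.5571·3 + (-0.7428)·(-1) = 1.6713.
u_2 = w_2 − 1.6713·q_1 = (2.6207, 2.0690, 0.2414).
‖u_2‖ = 3.3477, so q_2 = (0.7828, 0.6180, 0.0721).
q_1·w_3 = (-0.3714)·(-1) + 0.5571·0 + (-0.7428)·2 = -1.1142; q_2·w_3 = 0.7828·(-1) + 0.6180·0 + 0.0721·2 = -0.6386.
u_3 = w_3 + 1.1142·q_1 + 0.6386·q_2 = (-0.9138, 1.0154, 1.2185).

u_3 = (-0.9138, 1.0154, 1.2185)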